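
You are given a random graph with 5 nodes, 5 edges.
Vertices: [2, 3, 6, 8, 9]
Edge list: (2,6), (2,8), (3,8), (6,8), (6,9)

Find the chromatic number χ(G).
χ(G) = 3

Clique number ω(G) = 3 (lower bound: χ ≥ ω).
The clique on [2, 6, 8] has size 3, forcing χ ≥ 3, and the coloring below uses 3 colors, so χ(G) = 3.
A valid 3-coloring: color 1: [3, 6]; color 2: [8, 9]; color 3: [2].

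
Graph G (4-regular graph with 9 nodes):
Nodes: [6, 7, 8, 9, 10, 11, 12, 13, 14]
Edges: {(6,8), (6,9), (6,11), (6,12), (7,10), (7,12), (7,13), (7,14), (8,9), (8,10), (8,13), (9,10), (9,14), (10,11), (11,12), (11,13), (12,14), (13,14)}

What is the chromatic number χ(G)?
χ(G) = 3

Clique number ω(G) = 3 (lower bound: χ ≥ ω).
The clique on [6, 8, 9] has size 3, forcing χ ≥ 3, and the coloring below uses 3 colors, so χ(G) = 3.
A valid 3-coloring: color 1: [9, 12, 13]; color 2: [6, 10, 14]; color 3: [7, 8, 11].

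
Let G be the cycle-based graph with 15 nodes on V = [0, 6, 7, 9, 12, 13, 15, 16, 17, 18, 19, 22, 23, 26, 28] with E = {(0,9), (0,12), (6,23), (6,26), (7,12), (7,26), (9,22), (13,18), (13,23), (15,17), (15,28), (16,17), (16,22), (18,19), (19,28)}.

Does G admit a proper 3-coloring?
A valid 3-coloring: color 1: [6, 7, 9, 13, 15, 16, 19]; color 2: [0, 17, 18, 22, 23, 26, 28]; color 3: [12].
(χ(G) = 3 ≤ 3.)

Yes, G is 3-colorable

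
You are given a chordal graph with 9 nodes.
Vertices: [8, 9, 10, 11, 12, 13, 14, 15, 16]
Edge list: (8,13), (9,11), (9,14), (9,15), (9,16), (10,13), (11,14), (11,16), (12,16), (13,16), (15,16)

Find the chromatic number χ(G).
χ(G) = 3

Clique number ω(G) = 3 (lower bound: χ ≥ ω).
The clique on [9, 11, 16] has size 3, forcing χ ≥ 3, and the coloring below uses 3 colors, so χ(G) = 3.
A valid 3-coloring: color 1: [8, 10, 14, 16]; color 2: [9, 12, 13]; color 3: [11, 15].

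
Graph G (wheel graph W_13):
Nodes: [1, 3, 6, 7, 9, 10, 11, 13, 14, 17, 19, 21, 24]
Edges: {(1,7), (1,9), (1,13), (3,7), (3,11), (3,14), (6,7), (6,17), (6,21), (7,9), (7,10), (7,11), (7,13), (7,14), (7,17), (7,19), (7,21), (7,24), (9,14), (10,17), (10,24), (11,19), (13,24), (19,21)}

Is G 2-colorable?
The clique on vertices [1, 7, 9] has size 3 > 2, so it alone needs 3 colors.

No, G is not 2-colorable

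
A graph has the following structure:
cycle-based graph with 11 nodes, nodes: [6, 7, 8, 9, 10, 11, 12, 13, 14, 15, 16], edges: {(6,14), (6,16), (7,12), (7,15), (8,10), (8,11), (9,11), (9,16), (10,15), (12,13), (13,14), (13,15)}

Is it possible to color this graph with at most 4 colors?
Yes, G is 4-colorable

A valid 4-coloring: color 1: [6, 7, 9, 10, 13]; color 2: [11, 12, 14, 15, 16]; color 3: [8].
(χ(G) = 3 ≤ 4.)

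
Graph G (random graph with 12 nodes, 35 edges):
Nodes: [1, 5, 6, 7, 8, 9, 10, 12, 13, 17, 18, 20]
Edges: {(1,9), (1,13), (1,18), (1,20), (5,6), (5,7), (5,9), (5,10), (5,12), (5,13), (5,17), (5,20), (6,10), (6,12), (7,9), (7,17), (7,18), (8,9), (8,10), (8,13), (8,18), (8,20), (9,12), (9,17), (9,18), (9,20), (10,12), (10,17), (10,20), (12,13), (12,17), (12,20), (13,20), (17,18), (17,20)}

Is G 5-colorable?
A valid 5-coloring: color 1: [6, 7, 20]; color 2: [5, 18]; color 3: [9, 10, 13]; color 4: [1, 8, 12]; color 5: [17].
(χ(G) = 5 ≤ 5.)

Yes, G is 5-colorable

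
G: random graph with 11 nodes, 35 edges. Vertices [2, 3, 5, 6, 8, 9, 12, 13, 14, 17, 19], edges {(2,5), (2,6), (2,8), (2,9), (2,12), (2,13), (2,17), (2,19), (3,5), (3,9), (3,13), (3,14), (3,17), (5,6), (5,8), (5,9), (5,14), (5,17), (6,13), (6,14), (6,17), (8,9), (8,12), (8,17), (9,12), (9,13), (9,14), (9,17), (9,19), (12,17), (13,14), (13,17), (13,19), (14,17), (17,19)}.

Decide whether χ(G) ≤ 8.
Yes, G is 8-colorable

A valid 8-coloring: color 1: [17]; color 2: [6, 9]; color 3: [2, 14]; color 4: [5, 12, 13]; color 5: [3, 8, 19].
(χ(G) = 5 ≤ 8.)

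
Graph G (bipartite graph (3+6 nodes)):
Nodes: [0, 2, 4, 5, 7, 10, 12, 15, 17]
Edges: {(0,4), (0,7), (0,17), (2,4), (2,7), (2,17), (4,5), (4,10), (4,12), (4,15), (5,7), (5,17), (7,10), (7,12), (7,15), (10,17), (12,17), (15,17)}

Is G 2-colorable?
A valid 2-coloring: color 1: [4, 7, 17]; color 2: [0, 2, 5, 10, 12, 15].
(χ(G) = 2 ≤ 2.)

Yes, G is 2-colorable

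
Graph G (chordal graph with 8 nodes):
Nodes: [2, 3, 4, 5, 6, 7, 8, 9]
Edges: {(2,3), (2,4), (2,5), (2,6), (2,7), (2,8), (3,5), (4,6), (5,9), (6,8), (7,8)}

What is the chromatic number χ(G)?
χ(G) = 3

Clique number ω(G) = 3 (lower bound: χ ≥ ω).
The clique on [2, 3, 5] has size 3, forcing χ ≥ 3, and the coloring below uses 3 colors, so χ(G) = 3.
A valid 3-coloring: color 1: [2, 9]; color 2: [5, 6, 7]; color 3: [3, 4, 8].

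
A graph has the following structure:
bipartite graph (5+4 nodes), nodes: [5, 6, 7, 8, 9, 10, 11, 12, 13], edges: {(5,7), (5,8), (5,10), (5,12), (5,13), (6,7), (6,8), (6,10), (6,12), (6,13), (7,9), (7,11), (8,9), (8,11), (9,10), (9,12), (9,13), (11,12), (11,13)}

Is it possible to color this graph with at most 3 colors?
A valid 3-coloring: color 1: [5, 6, 9, 11]; color 2: [7, 8, 10, 12, 13].
(χ(G) = 2 ≤ 3.)

Yes, G is 3-colorable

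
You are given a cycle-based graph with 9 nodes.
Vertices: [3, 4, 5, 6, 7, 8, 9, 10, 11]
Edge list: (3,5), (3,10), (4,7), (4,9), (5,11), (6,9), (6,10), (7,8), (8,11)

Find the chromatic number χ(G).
χ(G) = 3

Clique number ω(G) = 2 (lower bound: χ ≥ ω).
Odd cycle [3, 10, 6, 9, 4, 7, 8, 11, 5] needs 3 colors (χ ≥ 3).
The coloring below uses 3 colors, so χ(G) = 3.
A valid 3-coloring: color 1: [3, 4, 6, 11]; color 2: [5, 7, 9, 10]; color 3: [8].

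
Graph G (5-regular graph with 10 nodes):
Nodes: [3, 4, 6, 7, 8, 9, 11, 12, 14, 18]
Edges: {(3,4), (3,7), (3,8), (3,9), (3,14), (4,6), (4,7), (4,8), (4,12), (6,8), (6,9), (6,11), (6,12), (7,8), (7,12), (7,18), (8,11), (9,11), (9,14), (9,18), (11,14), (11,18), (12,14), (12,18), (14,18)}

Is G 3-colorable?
No, G is not 3-colorable

The clique on vertices [3, 4, 7, 8] has size 4 > 3, so it alone needs 4 colors.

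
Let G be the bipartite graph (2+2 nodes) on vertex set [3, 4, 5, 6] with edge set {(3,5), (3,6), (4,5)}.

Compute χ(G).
Clique number ω(G) = 2 (lower bound: χ ≥ ω).
The graph is bipartite (no odd cycle), so 2 colors suffice: χ(G) = 2.
A valid 2-coloring: color 1: [5, 6]; color 2: [3, 4].

χ(G) = 2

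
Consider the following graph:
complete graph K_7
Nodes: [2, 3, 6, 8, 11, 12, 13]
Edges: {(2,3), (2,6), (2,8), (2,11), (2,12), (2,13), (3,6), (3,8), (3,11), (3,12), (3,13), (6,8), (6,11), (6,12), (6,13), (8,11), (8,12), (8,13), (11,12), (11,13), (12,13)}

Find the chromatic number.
χ(G) = 7

Clique number ω(G) = 7 (lower bound: χ ≥ ω).
The clique on [2, 3, 6, 8, 11, 12, 13] has size 7, forcing χ ≥ 7, and the coloring below uses 7 colors, so χ(G) = 7.
A valid 7-coloring: color 1: [12]; color 2: [6]; color 3: [13]; color 4: [11]; color 5: [8]; color 6: [2]; color 7: [3].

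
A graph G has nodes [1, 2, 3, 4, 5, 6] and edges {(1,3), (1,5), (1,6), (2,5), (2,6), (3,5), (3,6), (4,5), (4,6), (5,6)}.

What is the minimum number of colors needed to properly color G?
Clique number ω(G) = 4 (lower bound: χ ≥ ω).
The clique on [1, 3, 5, 6] has size 4, forcing χ ≥ 4, and the coloring below uses 4 colors, so χ(G) = 4.
A valid 4-coloring: color 1: [6]; color 2: [5]; color 3: [2, 3, 4]; color 4: [1].

χ(G) = 4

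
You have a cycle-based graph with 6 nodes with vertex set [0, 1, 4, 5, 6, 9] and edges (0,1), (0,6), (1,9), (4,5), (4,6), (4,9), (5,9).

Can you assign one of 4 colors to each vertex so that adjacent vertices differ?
Yes, G is 4-colorable

A valid 4-coloring: color 1: [6, 9]; color 2: [0, 4]; color 3: [1, 5].
(χ(G) = 3 ≤ 4.)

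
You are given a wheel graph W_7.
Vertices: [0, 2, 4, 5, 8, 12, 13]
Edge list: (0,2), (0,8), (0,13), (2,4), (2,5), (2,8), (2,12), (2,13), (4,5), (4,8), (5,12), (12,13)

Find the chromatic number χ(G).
χ(G) = 3

Clique number ω(G) = 3 (lower bound: χ ≥ ω).
The clique on [0, 2, 8] has size 3, forcing χ ≥ 3, and the coloring below uses 3 colors, so χ(G) = 3.
A valid 3-coloring: color 1: [2]; color 2: [5, 8, 13]; color 3: [0, 4, 12].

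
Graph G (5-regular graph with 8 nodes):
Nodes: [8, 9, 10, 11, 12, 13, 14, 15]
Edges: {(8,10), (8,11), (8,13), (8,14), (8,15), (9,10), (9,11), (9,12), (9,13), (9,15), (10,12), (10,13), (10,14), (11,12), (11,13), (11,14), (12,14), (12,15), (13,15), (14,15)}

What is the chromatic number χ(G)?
χ(G) = 4

Clique number ω(G) = 3 (lower bound: χ ≥ ω).
Odd cycle [13, 8, 14, 12, 9] needs 3 colors (χ ≥ 3).
Vertex 10 is adjacent to every vertex of [8, 9, 12, 13, 14], which already need 3 colors among themselves, so 10 needs a new color (χ ≥ 4).
The coloring below uses 4 colors, so χ(G) = 4.
A valid 4-coloring: color 1: [10, 11, 15]; color 2: [12, 13]; color 3: [8, 9]; color 4: [14].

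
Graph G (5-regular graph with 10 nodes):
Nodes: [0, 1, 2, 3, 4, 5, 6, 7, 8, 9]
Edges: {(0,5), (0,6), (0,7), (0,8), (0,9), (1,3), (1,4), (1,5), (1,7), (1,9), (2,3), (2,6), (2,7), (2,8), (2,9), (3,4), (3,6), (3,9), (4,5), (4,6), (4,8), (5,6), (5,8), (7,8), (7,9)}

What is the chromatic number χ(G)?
Clique number ω(G) = 3 (lower bound: χ ≥ ω).
Odd cycle [9, 1, 4, 6, 2] needs 3 colors (χ ≥ 3).
Vertex 3 is adjacent to every vertex of [1, 2, 4, 6, 9], which already need 3 colors among themselves, so 3 needs a new color (χ ≥ 4).
The coloring below uses 4 colors, so χ(G) = 4.
A valid 4-coloring: color 1: [6, 8, 9]; color 2: [0, 2, 4]; color 3: [3, 5, 7]; color 4: [1].

χ(G) = 4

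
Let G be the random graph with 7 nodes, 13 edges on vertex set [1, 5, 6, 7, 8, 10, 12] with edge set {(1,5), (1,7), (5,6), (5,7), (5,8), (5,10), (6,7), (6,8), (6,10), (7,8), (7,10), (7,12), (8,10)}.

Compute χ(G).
χ(G) = 5

Clique number ω(G) = 5 (lower bound: χ ≥ ω).
The clique on [5, 6, 7, 8, 10] has size 5, forcing χ ≥ 5, and the coloring below uses 5 colors, so χ(G) = 5.
A valid 5-coloring: color 1: [7]; color 2: [5, 12]; color 3: [1, 6]; color 4: [10]; color 5: [8].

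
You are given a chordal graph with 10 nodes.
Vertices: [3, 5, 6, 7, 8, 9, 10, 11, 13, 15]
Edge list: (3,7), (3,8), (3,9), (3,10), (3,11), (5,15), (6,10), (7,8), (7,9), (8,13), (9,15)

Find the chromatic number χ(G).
χ(G) = 3

Clique number ω(G) = 3 (lower bound: χ ≥ ω).
The clique on [3, 7, 8] has size 3, forcing χ ≥ 3, and the coloring below uses 3 colors, so χ(G) = 3.
A valid 3-coloring: color 1: [3, 6, 13, 15]; color 2: [5, 7, 10, 11]; color 3: [8, 9].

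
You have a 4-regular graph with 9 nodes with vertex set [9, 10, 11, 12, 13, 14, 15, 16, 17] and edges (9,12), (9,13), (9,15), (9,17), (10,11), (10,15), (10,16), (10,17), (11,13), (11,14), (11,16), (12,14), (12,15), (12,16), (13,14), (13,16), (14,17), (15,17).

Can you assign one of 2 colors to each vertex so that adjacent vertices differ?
No, G is not 2-colorable

The clique on vertices [9, 15, 17] has size 3 > 2, so it alone needs 3 colors.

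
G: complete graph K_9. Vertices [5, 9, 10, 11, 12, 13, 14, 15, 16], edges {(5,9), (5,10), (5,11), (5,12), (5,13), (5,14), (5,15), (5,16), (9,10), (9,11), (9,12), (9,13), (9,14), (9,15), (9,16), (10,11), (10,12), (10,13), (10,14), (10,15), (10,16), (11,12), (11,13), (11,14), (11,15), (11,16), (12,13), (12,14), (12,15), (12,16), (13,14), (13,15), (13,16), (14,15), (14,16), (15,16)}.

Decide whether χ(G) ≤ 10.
A valid 10-coloring: color 1: [10]; color 2: [14]; color 3: [12]; color 4: [11]; color 5: [5]; color 6: [13]; color 7: [16]; color 8: [15]; color 9: [9].
(χ(G) = 9 ≤ 10.)

Yes, G is 10-colorable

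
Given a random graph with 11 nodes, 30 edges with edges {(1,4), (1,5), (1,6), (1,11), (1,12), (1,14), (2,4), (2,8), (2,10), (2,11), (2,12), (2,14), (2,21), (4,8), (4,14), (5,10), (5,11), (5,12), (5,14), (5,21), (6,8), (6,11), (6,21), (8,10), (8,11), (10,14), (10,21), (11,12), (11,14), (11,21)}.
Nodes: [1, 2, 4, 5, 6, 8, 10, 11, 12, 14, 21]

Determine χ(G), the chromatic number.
χ(G) = 4

Clique number ω(G) = 4 (lower bound: χ ≥ ω).
The clique on [1, 5, 11, 12] has size 4, forcing χ ≥ 4, and the coloring below uses 4 colors, so χ(G) = 4.
A valid 4-coloring: color 1: [4, 10, 11]; color 2: [1, 2]; color 3: [8, 12, 14, 21]; color 4: [5, 6].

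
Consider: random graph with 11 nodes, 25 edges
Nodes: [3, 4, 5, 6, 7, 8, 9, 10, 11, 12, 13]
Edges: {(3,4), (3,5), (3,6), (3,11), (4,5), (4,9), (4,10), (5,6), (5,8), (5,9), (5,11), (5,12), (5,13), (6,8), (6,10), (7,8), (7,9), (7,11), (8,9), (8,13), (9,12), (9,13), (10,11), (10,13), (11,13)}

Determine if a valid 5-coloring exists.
A valid 5-coloring: color 1: [5, 7, 10]; color 2: [6, 9, 11]; color 3: [3, 8, 12]; color 4: [4, 13].
(χ(G) = 4 ≤ 5.)

Yes, G is 5-colorable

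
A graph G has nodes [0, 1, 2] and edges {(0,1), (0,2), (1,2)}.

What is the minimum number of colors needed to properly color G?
Clique number ω(G) = 3 (lower bound: χ ≥ ω).
The clique on [0, 1, 2] has size 3, forcing χ ≥ 3, and the coloring below uses 3 colors, so χ(G) = 3.
A valid 3-coloring: color 1: [1]; color 2: [2]; color 3: [0].

χ(G) = 3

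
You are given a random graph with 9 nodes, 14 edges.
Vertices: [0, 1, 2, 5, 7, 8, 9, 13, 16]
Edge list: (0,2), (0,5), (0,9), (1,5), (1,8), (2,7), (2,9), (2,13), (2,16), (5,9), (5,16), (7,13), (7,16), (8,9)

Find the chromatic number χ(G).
Clique number ω(G) = 3 (lower bound: χ ≥ ω).
The clique on [0, 2, 9] has size 3, forcing χ ≥ 3, and the coloring below uses 3 colors, so χ(G) = 3.
A valid 3-coloring: color 1: [2, 5, 8]; color 2: [1, 7, 9]; color 3: [0, 13, 16].

χ(G) = 3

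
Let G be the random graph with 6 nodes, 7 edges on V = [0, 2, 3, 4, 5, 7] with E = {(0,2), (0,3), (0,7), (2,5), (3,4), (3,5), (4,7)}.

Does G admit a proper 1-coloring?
No, G is not 1-colorable

Edge (0,2) forces its endpoints to differ, so 1 color is not enough.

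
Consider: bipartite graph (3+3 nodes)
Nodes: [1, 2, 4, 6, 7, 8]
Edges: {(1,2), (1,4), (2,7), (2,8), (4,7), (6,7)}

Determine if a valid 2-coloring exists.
A valid 2-coloring: color 1: [2, 4, 6]; color 2: [1, 7, 8].
(χ(G) = 2 ≤ 2.)

Yes, G is 2-colorable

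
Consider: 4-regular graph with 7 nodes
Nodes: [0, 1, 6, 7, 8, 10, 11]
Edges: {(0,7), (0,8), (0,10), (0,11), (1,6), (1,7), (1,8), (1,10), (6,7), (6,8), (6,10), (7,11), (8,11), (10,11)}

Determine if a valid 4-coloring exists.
A valid 4-coloring: color 1: [7, 8, 10]; color 2: [1, 11]; color 3: [0, 6].
(χ(G) = 3 ≤ 4.)

Yes, G is 4-colorable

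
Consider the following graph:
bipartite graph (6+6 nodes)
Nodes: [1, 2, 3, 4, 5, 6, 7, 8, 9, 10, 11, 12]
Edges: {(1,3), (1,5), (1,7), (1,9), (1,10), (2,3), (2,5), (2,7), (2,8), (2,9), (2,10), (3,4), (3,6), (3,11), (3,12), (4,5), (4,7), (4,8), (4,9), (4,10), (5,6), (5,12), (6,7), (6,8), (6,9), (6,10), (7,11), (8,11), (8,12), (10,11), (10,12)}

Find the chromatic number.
χ(G) = 2

Clique number ω(G) = 2 (lower bound: χ ≥ ω).
The graph is bipartite (no odd cycle), so 2 colors suffice: χ(G) = 2.
A valid 2-coloring: color 1: [1, 2, 4, 6, 11, 12]; color 2: [3, 5, 7, 8, 9, 10].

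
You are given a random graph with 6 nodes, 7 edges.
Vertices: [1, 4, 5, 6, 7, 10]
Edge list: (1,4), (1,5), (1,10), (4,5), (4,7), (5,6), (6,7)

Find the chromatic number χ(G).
χ(G) = 3

Clique number ω(G) = 3 (lower bound: χ ≥ ω).
The clique on [1, 4, 5] has size 3, forcing χ ≥ 3, and the coloring below uses 3 colors, so χ(G) = 3.
A valid 3-coloring: color 1: [5, 7, 10]; color 2: [1, 6]; color 3: [4].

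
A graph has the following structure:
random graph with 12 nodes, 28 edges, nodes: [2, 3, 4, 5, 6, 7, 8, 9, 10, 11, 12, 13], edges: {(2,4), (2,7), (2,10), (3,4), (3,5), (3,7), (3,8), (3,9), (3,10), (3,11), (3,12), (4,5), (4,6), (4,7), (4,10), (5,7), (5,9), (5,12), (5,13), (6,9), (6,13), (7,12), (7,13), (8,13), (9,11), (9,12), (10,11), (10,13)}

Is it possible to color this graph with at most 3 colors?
No, G is not 3-colorable

The clique on vertices [3, 4, 5, 7] has size 4 > 3, so it alone needs 4 colors.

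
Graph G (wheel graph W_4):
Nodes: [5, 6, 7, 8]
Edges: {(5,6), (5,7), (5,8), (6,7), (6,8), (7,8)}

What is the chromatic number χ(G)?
Clique number ω(G) = 4 (lower bound: χ ≥ ω).
The clique on [5, 6, 7, 8] has size 4, forcing χ ≥ 4, and the coloring below uses 4 colors, so χ(G) = 4.
A valid 4-coloring: color 1: [7]; color 2: [5]; color 3: [6]; color 4: [8].

χ(G) = 4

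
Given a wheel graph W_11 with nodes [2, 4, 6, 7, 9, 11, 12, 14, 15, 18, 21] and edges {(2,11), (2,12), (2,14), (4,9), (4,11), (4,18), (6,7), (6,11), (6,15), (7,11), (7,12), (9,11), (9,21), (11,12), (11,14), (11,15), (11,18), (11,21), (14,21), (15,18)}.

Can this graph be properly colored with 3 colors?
Yes, G is 3-colorable

A valid 3-coloring: color 1: [11]; color 2: [2, 4, 7, 15, 21]; color 3: [6, 9, 12, 14, 18].
(χ(G) = 3 ≤ 3.)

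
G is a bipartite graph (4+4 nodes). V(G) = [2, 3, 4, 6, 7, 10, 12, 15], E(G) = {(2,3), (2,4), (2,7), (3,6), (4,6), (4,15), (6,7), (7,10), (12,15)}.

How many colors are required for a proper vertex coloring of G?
Clique number ω(G) = 2 (lower bound: χ ≥ ω).
The graph is bipartite (no odd cycle), so 2 colors suffice: χ(G) = 2.
A valid 2-coloring: color 1: [3, 4, 7, 12]; color 2: [2, 6, 10, 15].

χ(G) = 2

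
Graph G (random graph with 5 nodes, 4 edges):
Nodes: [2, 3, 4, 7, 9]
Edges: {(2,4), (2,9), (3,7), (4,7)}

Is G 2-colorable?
Yes, G is 2-colorable

A valid 2-coloring: color 1: [2, 7]; color 2: [3, 4, 9].
(χ(G) = 2 ≤ 2.)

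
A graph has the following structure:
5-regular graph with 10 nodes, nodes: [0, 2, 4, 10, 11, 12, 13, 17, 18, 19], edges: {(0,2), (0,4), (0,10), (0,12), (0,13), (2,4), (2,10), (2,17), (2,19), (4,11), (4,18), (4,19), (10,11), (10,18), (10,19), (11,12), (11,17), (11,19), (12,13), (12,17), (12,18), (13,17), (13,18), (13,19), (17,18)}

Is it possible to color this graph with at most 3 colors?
The clique on vertices [12, 13, 17, 18] has size 4 > 3, so it alone needs 4 colors.

No, G is not 3-colorable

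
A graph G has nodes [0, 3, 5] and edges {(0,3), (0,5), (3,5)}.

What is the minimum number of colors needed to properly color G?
χ(G) = 3

Clique number ω(G) = 3 (lower bound: χ ≥ ω).
The clique on [0, 3, 5] has size 3, forcing χ ≥ 3, and the coloring below uses 3 colors, so χ(G) = 3.
A valid 3-coloring: color 1: [0]; color 2: [3]; color 3: [5].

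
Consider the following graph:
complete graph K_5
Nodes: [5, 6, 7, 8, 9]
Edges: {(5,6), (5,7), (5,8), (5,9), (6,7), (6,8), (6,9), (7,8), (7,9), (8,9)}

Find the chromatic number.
χ(G) = 5

Clique number ω(G) = 5 (lower bound: χ ≥ ω).
The clique on [5, 6, 7, 8, 9] has size 5, forcing χ ≥ 5, and the coloring below uses 5 colors, so χ(G) = 5.
A valid 5-coloring: color 1: [7]; color 2: [6]; color 3: [9]; color 4: [8]; color 5: [5].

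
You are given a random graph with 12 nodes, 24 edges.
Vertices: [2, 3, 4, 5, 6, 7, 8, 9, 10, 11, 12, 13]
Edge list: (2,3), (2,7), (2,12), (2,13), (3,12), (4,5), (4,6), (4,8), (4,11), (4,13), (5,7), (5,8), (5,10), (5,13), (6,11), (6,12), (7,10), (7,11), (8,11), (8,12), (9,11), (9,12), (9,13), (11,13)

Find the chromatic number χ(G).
χ(G) = 3

Clique number ω(G) = 3 (lower bound: χ ≥ ω).
The clique on [2, 3, 12] has size 3, forcing χ ≥ 3, and the coloring below uses 3 colors, so χ(G) = 3.
A valid 3-coloring: color 1: [5, 11, 12]; color 2: [3, 6, 7, 8, 13]; color 3: [2, 4, 9, 10].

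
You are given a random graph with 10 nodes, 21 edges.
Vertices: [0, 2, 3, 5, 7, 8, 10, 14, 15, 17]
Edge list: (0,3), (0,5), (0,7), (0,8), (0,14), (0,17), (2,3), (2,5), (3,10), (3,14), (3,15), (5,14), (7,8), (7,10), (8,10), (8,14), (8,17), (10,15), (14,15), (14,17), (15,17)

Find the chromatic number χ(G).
Clique number ω(G) = 4 (lower bound: χ ≥ ω).
The clique on [0, 8, 14, 17] has size 4, forcing χ ≥ 4, and the coloring below uses 4 colors, so χ(G) = 4.
A valid 4-coloring: color 1: [0, 2, 15]; color 2: [7, 14]; color 3: [3, 5, 8]; color 4: [10, 17].

χ(G) = 4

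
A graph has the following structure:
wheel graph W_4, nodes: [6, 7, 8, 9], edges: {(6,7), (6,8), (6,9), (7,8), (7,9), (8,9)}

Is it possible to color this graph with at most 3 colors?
The clique on vertices [6, 7, 8, 9] has size 4 > 3, so it alone needs 4 colors.

No, G is not 3-colorable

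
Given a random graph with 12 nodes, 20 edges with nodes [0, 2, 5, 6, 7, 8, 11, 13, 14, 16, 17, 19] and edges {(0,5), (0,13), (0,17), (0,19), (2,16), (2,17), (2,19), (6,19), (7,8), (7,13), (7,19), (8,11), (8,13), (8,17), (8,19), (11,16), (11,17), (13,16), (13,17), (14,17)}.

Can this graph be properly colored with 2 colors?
No, G is not 2-colorable

The clique on vertices [7, 8, 19] has size 3 > 2, so it alone needs 3 colors.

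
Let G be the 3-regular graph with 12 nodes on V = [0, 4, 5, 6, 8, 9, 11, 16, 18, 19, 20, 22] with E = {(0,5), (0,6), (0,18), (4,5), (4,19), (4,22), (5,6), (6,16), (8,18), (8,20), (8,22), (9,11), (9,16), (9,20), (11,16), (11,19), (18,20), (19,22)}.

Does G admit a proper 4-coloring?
Yes, G is 4-colorable

A valid 4-coloring: color 1: [5, 11, 18, 22]; color 2: [0, 4, 16, 20]; color 3: [6, 8, 9, 19].
(χ(G) = 3 ≤ 4.)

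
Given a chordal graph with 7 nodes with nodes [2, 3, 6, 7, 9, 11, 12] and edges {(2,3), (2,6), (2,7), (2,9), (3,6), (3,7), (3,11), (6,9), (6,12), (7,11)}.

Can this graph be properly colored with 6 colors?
A valid 6-coloring: color 1: [6, 7]; color 2: [2, 11, 12]; color 3: [3, 9].
(χ(G) = 3 ≤ 6.)

Yes, G is 6-colorable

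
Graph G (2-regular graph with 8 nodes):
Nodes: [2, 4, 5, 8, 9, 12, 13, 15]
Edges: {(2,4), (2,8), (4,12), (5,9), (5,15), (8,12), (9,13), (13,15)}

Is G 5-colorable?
Yes, G is 5-colorable

A valid 5-coloring: color 1: [4, 5, 8, 13]; color 2: [2, 9, 12, 15].
(χ(G) = 2 ≤ 5.)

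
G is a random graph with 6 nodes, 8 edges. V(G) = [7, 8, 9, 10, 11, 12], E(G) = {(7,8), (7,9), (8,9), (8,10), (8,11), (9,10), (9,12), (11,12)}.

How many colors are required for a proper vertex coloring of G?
Clique number ω(G) = 3 (lower bound: χ ≥ ω).
The clique on [8, 9, 10] has size 3, forcing χ ≥ 3, and the coloring below uses 3 colors, so χ(G) = 3.
A valid 3-coloring: color 1: [9, 11]; color 2: [8, 12]; color 3: [7, 10].

χ(G) = 3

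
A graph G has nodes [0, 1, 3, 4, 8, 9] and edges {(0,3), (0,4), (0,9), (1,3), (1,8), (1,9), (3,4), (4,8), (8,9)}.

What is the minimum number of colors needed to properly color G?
Clique number ω(G) = 3 (lower bound: χ ≥ ω).
The clique on [0, 3, 4] has size 3, forcing χ ≥ 3, and the coloring below uses 3 colors, so χ(G) = 3.
A valid 3-coloring: color 1: [3, 9]; color 2: [1, 4]; color 3: [0, 8].

χ(G) = 3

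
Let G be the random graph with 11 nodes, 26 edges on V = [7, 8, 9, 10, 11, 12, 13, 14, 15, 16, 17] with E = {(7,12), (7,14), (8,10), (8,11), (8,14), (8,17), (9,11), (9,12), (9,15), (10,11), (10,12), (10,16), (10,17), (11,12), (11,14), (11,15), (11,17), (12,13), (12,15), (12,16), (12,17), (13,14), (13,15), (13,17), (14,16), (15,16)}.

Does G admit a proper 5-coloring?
Yes, G is 5-colorable

A valid 5-coloring: color 1: [8, 12]; color 2: [7, 11, 13, 16]; color 3: [14, 15, 17]; color 4: [9, 10].
(χ(G) = 4 ≤ 5.)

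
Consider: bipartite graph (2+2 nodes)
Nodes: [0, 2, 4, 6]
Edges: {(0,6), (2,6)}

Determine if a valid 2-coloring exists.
Yes, G is 2-colorable

A valid 2-coloring: color 1: [4, 6]; color 2: [0, 2].
(χ(G) = 2 ≤ 2.)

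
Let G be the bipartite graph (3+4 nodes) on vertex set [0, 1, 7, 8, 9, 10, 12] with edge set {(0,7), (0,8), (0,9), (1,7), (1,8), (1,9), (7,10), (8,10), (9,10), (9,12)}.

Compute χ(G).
Clique number ω(G) = 2 (lower bound: χ ≥ ω).
The graph is bipartite (no odd cycle), so 2 colors suffice: χ(G) = 2.
A valid 2-coloring: color 1: [7, 8, 9]; color 2: [0, 1, 10, 12].

χ(G) = 2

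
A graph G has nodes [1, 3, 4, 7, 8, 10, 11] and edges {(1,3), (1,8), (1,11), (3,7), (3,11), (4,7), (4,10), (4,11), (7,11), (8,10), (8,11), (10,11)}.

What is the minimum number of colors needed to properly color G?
Clique number ω(G) = 3 (lower bound: χ ≥ ω).
The clique on [1, 8, 11] has size 3, forcing χ ≥ 3, and the coloring below uses 3 colors, so χ(G) = 3.
A valid 3-coloring: color 1: [11]; color 2: [3, 4, 8]; color 3: [1, 7, 10].

χ(G) = 3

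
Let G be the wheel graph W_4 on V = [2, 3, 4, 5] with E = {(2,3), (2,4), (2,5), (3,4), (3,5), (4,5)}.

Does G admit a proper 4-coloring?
Yes, G is 4-colorable

A valid 4-coloring: color 1: [2]; color 2: [4]; color 3: [5]; color 4: [3].
(χ(G) = 4 ≤ 4.)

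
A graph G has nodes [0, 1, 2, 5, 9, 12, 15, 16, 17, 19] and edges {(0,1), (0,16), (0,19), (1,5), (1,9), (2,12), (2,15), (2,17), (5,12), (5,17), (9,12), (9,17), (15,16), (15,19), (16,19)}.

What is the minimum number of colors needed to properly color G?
χ(G) = 3

Clique number ω(G) = 3 (lower bound: χ ≥ ω).
The clique on [0, 16, 19] has size 3, forcing χ ≥ 3, and the coloring below uses 3 colors, so χ(G) = 3.
A valid 3-coloring: color 1: [0, 12, 15, 17]; color 2: [1, 2, 19]; color 3: [5, 9, 16].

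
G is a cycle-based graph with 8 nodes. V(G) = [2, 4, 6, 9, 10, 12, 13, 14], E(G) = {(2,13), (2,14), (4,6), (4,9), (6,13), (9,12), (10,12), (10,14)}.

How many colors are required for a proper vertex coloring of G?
Clique number ω(G) = 2 (lower bound: χ ≥ ω).
The graph is bipartite (no odd cycle), so 2 colors suffice: χ(G) = 2.
A valid 2-coloring: color 1: [4, 12, 13, 14]; color 2: [2, 6, 9, 10].

χ(G) = 2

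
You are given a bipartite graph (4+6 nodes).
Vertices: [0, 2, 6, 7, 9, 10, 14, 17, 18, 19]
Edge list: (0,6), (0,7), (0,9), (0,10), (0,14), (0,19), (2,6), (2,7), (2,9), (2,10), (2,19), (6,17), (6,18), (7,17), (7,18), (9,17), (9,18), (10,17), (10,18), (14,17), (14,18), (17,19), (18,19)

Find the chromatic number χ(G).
Clique number ω(G) = 2 (lower bound: χ ≥ ω).
The graph is bipartite (no odd cycle), so 2 colors suffice: χ(G) = 2.
A valid 2-coloring: color 1: [0, 2, 17, 18]; color 2: [6, 7, 9, 10, 14, 19].

χ(G) = 2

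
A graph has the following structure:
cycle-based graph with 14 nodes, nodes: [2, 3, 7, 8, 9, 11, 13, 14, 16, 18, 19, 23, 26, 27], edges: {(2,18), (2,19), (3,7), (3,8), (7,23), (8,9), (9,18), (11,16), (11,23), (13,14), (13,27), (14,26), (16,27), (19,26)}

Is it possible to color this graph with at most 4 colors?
A valid 4-coloring: color 1: [2, 3, 9, 13, 16, 23, 26]; color 2: [7, 8, 11, 14, 18, 19, 27].
(χ(G) = 2 ≤ 4.)

Yes, G is 4-colorable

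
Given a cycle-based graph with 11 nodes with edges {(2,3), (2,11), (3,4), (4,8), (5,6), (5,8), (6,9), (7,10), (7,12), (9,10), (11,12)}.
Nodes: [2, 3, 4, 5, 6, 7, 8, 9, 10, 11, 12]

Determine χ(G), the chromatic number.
Clique number ω(G) = 2 (lower bound: χ ≥ ω).
Odd cycle [10, 7, 12, 11, 2, 3, 4, 8, 5, 6, 9] needs 3 colors (χ ≥ 3).
The coloring below uses 3 colors, so χ(G) = 3.
A valid 3-coloring: color 1: [2, 4, 6, 10, 12]; color 2: [3, 7, 8, 9, 11]; color 3: [5].

χ(G) = 3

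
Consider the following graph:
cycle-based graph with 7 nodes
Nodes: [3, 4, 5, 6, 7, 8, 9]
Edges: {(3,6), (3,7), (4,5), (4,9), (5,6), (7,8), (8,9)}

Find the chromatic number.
Clique number ω(G) = 2 (lower bound: χ ≥ ω).
Odd cycle [7, 3, 6, 5, 4, 9, 8] needs 3 colors (χ ≥ 3).
The coloring below uses 3 colors, so χ(G) = 3.
A valid 3-coloring: color 1: [6, 7, 9]; color 2: [3, 5, 8]; color 3: [4].

χ(G) = 3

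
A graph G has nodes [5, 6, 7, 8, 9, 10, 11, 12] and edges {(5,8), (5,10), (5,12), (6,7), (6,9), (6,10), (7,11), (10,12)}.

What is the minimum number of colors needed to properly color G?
Clique number ω(G) = 3 (lower bound: χ ≥ ω).
The clique on [5, 10, 12] has size 3, forcing χ ≥ 3, and the coloring below uses 3 colors, so χ(G) = 3.
A valid 3-coloring: color 1: [5, 6, 11]; color 2: [7, 8, 9, 10]; color 3: [12].

χ(G) = 3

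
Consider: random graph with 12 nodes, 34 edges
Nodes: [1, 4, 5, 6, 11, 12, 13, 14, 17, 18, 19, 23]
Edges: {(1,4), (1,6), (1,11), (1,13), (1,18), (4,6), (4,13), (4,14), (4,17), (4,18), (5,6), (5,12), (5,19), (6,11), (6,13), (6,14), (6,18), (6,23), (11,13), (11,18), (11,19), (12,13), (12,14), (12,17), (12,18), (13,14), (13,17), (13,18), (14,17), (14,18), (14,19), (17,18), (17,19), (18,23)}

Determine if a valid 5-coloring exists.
Yes, G is 5-colorable

A valid 5-coloring: color 1: [18, 19]; color 2: [6, 17]; color 3: [5, 13, 23]; color 4: [1, 14]; color 5: [4, 11, 12].
(χ(G) = 5 ≤ 5.)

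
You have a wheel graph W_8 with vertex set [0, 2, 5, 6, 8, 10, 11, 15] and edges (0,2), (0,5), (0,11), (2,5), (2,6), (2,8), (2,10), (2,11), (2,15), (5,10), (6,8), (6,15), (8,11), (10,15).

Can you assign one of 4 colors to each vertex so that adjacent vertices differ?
Yes, G is 4-colorable

A valid 4-coloring: color 1: [2]; color 2: [0, 8, 15]; color 3: [5, 6, 11]; color 4: [10].
(χ(G) = 4 ≤ 4.)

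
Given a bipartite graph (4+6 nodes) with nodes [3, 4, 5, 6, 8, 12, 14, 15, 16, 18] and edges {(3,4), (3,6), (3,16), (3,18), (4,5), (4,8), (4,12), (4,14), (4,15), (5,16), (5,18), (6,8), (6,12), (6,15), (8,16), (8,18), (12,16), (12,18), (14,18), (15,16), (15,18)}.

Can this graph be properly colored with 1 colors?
No, G is not 1-colorable

Edge (3,16) forces its endpoints to differ, so 1 color is not enough.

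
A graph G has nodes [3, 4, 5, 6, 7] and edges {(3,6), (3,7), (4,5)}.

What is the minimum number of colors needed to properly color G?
Clique number ω(G) = 2 (lower bound: χ ≥ ω).
The graph is bipartite (no odd cycle), so 2 colors suffice: χ(G) = 2.
A valid 2-coloring: color 1: [3, 4]; color 2: [5, 6, 7].

χ(G) = 2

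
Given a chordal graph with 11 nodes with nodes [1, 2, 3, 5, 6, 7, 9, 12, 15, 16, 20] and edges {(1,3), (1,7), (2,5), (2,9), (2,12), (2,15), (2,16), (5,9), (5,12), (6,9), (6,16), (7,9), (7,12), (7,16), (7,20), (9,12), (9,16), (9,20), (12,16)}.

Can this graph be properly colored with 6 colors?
A valid 6-coloring: color 1: [1, 9, 15]; color 2: [2, 3, 6, 7]; color 3: [12, 20]; color 4: [5, 16].
(χ(G) = 4 ≤ 6.)

Yes, G is 6-colorable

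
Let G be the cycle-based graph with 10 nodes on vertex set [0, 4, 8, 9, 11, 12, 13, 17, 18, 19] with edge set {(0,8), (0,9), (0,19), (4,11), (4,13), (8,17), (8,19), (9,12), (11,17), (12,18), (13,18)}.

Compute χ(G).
Clique number ω(G) = 3 (lower bound: χ ≥ ω).
The clique on [0, 8, 19] has size 3, forcing χ ≥ 3, and the coloring below uses 3 colors, so χ(G) = 3.
A valid 3-coloring: color 1: [8, 11, 12, 13]; color 2: [0, 4, 17, 18]; color 3: [9, 19].

χ(G) = 3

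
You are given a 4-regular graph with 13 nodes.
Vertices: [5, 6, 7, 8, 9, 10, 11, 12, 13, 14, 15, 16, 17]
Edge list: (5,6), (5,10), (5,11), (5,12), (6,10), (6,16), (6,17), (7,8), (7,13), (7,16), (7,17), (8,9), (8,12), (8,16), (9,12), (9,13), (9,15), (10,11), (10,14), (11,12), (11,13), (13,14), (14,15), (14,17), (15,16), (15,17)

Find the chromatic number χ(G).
χ(G) = 3

Clique number ω(G) = 3 (lower bound: χ ≥ ω).
The clique on [5, 10, 11] has size 3, forcing χ ≥ 3, and the coloring below uses 3 colors, so χ(G) = 3.
A valid 3-coloring: color 1: [5, 7, 9, 14]; color 2: [10, 12, 13, 16, 17]; color 3: [6, 8, 11, 15].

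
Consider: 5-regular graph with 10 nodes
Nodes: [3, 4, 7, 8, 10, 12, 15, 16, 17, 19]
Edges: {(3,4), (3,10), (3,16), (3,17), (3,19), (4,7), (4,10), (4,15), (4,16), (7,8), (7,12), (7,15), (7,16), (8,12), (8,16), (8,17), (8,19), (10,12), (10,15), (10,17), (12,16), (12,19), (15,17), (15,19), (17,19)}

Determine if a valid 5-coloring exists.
A valid 5-coloring: color 1: [15, 16]; color 2: [4, 12, 17]; color 3: [7, 10, 19]; color 4: [3, 8].
(χ(G) = 4 ≤ 5.)

Yes, G is 5-colorable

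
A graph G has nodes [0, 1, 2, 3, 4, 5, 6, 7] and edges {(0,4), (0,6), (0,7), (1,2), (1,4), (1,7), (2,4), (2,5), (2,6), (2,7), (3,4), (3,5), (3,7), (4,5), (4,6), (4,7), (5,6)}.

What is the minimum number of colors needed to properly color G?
χ(G) = 4

Clique number ω(G) = 4 (lower bound: χ ≥ ω).
The clique on [1, 2, 4, 7] has size 4, forcing χ ≥ 4, and the coloring below uses 4 colors, so χ(G) = 4.
A valid 4-coloring: color 1: [4]; color 2: [5, 7]; color 3: [0, 2, 3]; color 4: [1, 6].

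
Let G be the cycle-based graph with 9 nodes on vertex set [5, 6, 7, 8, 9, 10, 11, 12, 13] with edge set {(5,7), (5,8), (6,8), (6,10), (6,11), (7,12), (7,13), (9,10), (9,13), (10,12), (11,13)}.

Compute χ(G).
Clique number ω(G) = 2 (lower bound: χ ≥ ω).
Odd cycle [10, 9, 13, 11, 6] needs 3 colors (χ ≥ 3).
The coloring below uses 3 colors, so χ(G) = 3.
A valid 3-coloring: color 1: [5, 6, 12, 13]; color 2: [7, 8, 10, 11]; color 3: [9].

χ(G) = 3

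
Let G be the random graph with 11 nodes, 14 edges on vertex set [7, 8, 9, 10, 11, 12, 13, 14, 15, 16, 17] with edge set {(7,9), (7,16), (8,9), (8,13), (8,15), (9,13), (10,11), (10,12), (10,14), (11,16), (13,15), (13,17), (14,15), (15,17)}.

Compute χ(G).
χ(G) = 3

Clique number ω(G) = 3 (lower bound: χ ≥ ω).
The clique on [8, 9, 13] has size 3, forcing χ ≥ 3, and the coloring below uses 3 colors, so χ(G) = 3.
A valid 3-coloring: color 1: [9, 10, 15, 16]; color 2: [7, 11, 12, 13, 14]; color 3: [8, 17].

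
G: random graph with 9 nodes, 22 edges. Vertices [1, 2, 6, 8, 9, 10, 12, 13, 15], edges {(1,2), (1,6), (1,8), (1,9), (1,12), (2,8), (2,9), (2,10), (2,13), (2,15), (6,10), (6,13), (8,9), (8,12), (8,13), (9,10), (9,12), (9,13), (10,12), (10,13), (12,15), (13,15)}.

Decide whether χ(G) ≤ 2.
No, G is not 2-colorable

The clique on vertices [1, 2, 8, 9] has size 4 > 2, so it alone needs 4 colors.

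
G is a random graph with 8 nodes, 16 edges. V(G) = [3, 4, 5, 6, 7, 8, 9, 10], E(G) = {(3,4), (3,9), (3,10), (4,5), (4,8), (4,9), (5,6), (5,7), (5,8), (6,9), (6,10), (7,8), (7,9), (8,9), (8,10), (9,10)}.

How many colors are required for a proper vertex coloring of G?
Clique number ω(G) = 3 (lower bound: χ ≥ ω).
The clique on [8, 9, 10] has size 3, forcing χ ≥ 3, and the coloring below uses 3 colors, so χ(G) = 3.
A valid 3-coloring: color 1: [5, 9]; color 2: [3, 6, 8]; color 3: [4, 7, 10].

χ(G) = 3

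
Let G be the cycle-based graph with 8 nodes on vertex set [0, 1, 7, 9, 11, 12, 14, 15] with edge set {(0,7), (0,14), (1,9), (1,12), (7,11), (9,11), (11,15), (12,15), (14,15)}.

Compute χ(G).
χ(G) = 3

Clique number ω(G) = 2 (lower bound: χ ≥ ω).
Odd cycle [1, 12, 15, 11, 9] needs 3 colors (χ ≥ 3).
The coloring below uses 3 colors, so χ(G) = 3.
A valid 3-coloring: color 1: [0, 11, 12]; color 2: [1, 7, 15]; color 3: [9, 14].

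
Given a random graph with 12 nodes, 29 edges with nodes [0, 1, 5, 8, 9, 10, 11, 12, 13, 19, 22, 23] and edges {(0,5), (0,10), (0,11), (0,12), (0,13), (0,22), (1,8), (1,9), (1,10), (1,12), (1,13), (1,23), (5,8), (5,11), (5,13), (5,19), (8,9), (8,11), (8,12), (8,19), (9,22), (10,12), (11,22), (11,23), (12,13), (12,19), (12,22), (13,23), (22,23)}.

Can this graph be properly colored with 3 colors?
No, G is not 3-colorable

Odd cycle [5, 11, 22, 12, 13] needs 3 colors (χ ≥ 3).
Vertex 0 is adjacent to every vertex of [5, 11, 12, 13, 22], which already need 3 colors among themselves, so 0 needs a new color (χ ≥ 4).
Hence χ(G) ≥ 4 > 3, so no proper 3-coloring exists.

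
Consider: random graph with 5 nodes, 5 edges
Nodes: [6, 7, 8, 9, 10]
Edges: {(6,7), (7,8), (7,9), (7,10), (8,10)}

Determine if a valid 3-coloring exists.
A valid 3-coloring: color 1: [7]; color 2: [6, 8, 9]; color 3: [10].
(χ(G) = 3 ≤ 3.)

Yes, G is 3-colorable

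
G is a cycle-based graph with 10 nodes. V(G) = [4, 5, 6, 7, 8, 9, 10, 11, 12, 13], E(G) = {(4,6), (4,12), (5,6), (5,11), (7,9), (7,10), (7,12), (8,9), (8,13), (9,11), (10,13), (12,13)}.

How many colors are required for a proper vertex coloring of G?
χ(G) = 3

Clique number ω(G) = 2 (lower bound: χ ≥ ω).
Odd cycle [11, 5, 6, 4, 12, 7, 9] needs 3 colors (χ ≥ 3).
The coloring below uses 3 colors, so χ(G) = 3.
A valid 3-coloring: color 1: [6, 7, 11, 13]; color 2: [5, 9, 10, 12]; color 3: [4, 8].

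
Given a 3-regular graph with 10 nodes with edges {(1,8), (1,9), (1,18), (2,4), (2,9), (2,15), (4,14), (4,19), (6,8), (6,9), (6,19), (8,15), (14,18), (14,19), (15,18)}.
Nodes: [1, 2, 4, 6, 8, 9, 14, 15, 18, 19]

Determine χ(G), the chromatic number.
Clique number ω(G) = 3 (lower bound: χ ≥ ω).
The clique on [4, 14, 19] has size 3, forcing χ ≥ 3, and the coloring below uses 3 colors, so χ(G) = 3.
A valid 3-coloring: color 1: [1, 2, 6, 14]; color 2: [4, 8, 9, 18]; color 3: [15, 19].

χ(G) = 3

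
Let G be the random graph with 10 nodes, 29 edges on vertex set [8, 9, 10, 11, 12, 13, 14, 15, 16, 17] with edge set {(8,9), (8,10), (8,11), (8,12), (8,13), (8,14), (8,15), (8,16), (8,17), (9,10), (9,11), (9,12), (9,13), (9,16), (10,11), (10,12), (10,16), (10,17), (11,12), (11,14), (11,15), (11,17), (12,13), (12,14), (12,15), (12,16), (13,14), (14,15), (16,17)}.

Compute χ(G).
χ(G) = 5

Clique number ω(G) = 5 (lower bound: χ ≥ ω).
The clique on [8, 9, 10, 12, 16] has size 5, forcing χ ≥ 5, and the coloring below uses 5 colors, so χ(G) = 5.
A valid 5-coloring: color 1: [8]; color 2: [12, 17]; color 3: [11, 13, 16]; color 4: [10, 14]; color 5: [9, 15].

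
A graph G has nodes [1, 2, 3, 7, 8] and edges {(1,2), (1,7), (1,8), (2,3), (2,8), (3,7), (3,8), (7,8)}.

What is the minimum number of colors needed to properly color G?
χ(G) = 3

Clique number ω(G) = 3 (lower bound: χ ≥ ω).
The clique on [1, 2, 8] has size 3, forcing χ ≥ 3, and the coloring below uses 3 colors, so χ(G) = 3.
A valid 3-coloring: color 1: [8]; color 2: [1, 3]; color 3: [2, 7].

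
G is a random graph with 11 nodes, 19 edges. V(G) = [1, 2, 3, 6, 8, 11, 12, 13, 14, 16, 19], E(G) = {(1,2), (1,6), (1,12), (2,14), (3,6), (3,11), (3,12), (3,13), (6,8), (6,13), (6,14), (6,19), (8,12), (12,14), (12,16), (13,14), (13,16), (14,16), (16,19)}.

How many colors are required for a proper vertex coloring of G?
Clique number ω(G) = 3 (lower bound: χ ≥ ω).
The clique on [3, 6, 13] has size 3, forcing χ ≥ 3, and the coloring below uses 3 colors, so χ(G) = 3.
A valid 3-coloring: color 1: [2, 6, 11, 16]; color 2: [1, 3, 8, 14, 19]; color 3: [12, 13].

χ(G) = 3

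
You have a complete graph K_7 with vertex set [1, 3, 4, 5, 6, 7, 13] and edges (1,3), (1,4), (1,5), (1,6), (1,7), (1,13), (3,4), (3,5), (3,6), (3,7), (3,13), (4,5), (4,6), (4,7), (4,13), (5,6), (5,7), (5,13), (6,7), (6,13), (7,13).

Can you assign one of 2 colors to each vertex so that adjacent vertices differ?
The clique on vertices [1, 3, 4, 5, 6, 7, 13] has size 7 > 2, so it alone needs 7 colors.

No, G is not 2-colorable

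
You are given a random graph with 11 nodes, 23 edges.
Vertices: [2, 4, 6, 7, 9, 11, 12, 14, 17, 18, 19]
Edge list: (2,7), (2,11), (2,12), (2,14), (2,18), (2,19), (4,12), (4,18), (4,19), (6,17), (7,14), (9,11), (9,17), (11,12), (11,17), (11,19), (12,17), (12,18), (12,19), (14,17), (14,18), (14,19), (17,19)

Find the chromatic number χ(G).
χ(G) = 4

Clique number ω(G) = 4 (lower bound: χ ≥ ω).
The clique on [2, 11, 12, 19] has size 4, forcing χ ≥ 4, and the coloring below uses 4 colors, so χ(G) = 4.
A valid 4-coloring: color 1: [6, 9, 12, 14]; color 2: [2, 4, 17]; color 3: [7, 18, 19]; color 4: [11].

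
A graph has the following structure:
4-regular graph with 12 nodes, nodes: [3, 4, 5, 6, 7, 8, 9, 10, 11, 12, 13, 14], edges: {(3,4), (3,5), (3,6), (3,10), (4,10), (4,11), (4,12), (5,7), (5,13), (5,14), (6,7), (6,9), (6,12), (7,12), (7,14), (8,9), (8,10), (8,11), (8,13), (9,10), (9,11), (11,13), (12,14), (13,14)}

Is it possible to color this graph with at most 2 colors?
The clique on vertices [3, 4, 10] has size 3 > 2, so it alone needs 3 colors.

No, G is not 2-colorable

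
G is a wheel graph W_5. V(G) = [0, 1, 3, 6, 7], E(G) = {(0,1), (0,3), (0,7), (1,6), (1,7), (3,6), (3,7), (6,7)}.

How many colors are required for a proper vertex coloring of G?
χ(G) = 3

Clique number ω(G) = 3 (lower bound: χ ≥ ω).
The clique on [0, 1, 7] has size 3, forcing χ ≥ 3, and the coloring below uses 3 colors, so χ(G) = 3.
A valid 3-coloring: color 1: [7]; color 2: [1, 3]; color 3: [0, 6].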